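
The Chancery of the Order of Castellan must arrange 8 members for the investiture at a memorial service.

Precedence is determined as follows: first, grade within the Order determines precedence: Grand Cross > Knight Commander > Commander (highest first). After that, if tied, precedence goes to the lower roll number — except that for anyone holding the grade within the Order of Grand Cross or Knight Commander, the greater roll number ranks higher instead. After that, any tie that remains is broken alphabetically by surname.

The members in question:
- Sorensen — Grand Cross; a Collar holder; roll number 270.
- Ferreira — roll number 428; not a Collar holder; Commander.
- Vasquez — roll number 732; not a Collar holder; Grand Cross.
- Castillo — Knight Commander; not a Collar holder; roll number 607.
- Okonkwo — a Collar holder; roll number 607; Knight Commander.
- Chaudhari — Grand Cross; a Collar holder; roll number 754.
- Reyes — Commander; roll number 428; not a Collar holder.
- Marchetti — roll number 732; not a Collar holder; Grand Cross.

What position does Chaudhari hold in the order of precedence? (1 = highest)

By grade within the Order: Chaudhari, Marchetti, Vasquez and Sorensen (Grand Cross); then Castillo and Okonkwo (Knight Commander); then Ferreira and Reyes (Commander).
Among Chaudhari, Marchetti, Vasquez and Sorensen, by roll number (higher first) (reversed rule for this group): Chaudhari (754) before Marchetti and Vasquez (732) before Sorensen (270).
Among Marchetti and Vasquez, alphabetically by surname: Marchetti before Vasquez.
Castillo and Okonkwo both have roll number 607, so the next rule applies.
Among Castillo and Okonkwo, alphabetically by surname: Castillo before Okonkwo.
Ferreira and Reyes both have roll number 428, so the next rule applies.
Among Ferreira and Reyes, alphabetically by surname: Ferreira before Reyes.
Order: Chaudhari, Marchetti, Vasquez, Sorensen, Castillo, Okonkwo, Ferreira, Reyes. So position 1.

1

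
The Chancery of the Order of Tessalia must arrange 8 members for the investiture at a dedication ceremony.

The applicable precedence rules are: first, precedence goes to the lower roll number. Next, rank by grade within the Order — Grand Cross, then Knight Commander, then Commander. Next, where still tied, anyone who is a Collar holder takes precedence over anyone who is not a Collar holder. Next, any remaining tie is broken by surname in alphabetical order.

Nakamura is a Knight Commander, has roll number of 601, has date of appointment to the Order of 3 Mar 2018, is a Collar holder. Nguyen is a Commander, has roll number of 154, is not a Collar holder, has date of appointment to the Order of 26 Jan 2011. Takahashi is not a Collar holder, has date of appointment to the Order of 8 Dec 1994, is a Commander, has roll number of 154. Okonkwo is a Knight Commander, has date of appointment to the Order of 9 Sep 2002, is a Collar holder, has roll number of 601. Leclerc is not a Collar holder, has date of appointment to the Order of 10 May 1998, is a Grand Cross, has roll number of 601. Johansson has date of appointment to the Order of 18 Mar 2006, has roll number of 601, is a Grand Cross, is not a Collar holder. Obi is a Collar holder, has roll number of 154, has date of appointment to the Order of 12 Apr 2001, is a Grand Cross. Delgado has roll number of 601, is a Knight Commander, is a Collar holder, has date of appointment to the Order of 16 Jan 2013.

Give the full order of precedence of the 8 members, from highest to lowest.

By roll number (lower first): Obi, Nguyen and Takahashi (each 154); then Johansson, Leclerc, Delgado, Nakamura and Okonkwo (each 601).
Among Obi, Nguyen and Takahashi, by grade within the Order: Obi (Grand Cross) before Nguyen and Takahashi (Commander).
Nguyen and Takahashi are each not a Collar holder, so the next rule applies.
Among Nguyen and Takahashi, alphabetically by surname: Nguyen before Takahashi.
Among Johansson, Leclerc, Delgado, Nakamura and Okonkwo, by grade within the Order: Johansson and Leclerc (Grand Cross) before Delgado, Nakamura and Okonkwo (Knight Commander).
Johansson and Leclerc are each not a Collar holder, so the next rule applies.
Among Johansson and Leclerc, alphabetically by surname: Johansson before Leclerc.
Delgado, Nakamura and Okonkwo are each a Collar holder, so the next rule applies.
Among Delgado, Nakamura and Okonkwo, alphabetically by surname: Delgado before Nakamura before Okonkwo.
Full order: Obi, Nguyen, Takahashi, Johansson, Leclerc, Delgado, Nakamura, Okonkwo.

Obi, Nguyen, Takahashi, Johansson, Leclerc, Delgado, Nakamura, Okonkwo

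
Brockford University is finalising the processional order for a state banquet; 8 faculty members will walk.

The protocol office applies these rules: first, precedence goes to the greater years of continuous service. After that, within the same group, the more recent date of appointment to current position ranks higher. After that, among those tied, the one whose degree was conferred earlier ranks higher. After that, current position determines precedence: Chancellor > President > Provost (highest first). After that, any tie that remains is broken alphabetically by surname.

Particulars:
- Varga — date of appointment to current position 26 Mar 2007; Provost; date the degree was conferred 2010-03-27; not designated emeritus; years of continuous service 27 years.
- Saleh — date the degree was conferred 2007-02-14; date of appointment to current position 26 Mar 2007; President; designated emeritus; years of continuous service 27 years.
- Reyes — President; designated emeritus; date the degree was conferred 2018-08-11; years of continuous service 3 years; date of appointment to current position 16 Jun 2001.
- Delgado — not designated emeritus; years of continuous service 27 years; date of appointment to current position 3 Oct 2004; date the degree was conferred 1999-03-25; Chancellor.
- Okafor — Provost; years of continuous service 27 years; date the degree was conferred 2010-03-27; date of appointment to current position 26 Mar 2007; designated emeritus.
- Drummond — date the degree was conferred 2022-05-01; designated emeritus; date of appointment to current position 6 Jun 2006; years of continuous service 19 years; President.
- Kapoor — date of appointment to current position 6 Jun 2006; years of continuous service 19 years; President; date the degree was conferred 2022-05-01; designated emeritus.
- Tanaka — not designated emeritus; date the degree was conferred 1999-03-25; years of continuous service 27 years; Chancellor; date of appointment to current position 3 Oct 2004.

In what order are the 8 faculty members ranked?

By years of continuous service (higher first): Saleh, Okafor, Varga, Delgado and Tanaka (each 27 years); then Drummond and Kapoor (both 19 years); then Reyes (3 years).
Among Saleh, Okafor, Varga, Delgado and Tanaka, by date of appointment to current position (later first): Saleh, Okafor and Varga (26 Mar 2007) before Delgado and Tanaka (3 Oct 2004).
Among Saleh, Okafor and Varga, by date the degree was conferred (earlier first): Saleh (2007-02-14) before Okafor and Varga (2010-03-27).
Okafor and Varga are each Provost, so the next rule applies.
Among Okafor and Varga, alphabetically by surname: Okafor before Varga.
Delgado and Tanaka both have date the degree was conferred 1999-03-25, so the next rule applies.
Delgado and Tanaka are each Chancellor, so the next rule applies.
Among Delgado and Tanaka, alphabetically by surname: Delgado before Tanaka.
Drummond and Kapoor both have date of appointment to current position 6 Jun 2006, so the next rule applies.
Drummond and Kapoor both have date the degree was conferred 2022-05-01, so the next rule applies.
Drummond and Kapoor are each President, so the next rule applies.
Among Drummond and Kapoor, alphabetically by surname: Drummond before Kapoor.
Full order: Saleh, Okafor, Varga, Delgado, Tanaka, Drummond, Kapoor, Reyes.

Saleh, Okafor, Varga, Delgado, Tanaka, Drummond, Kapoor, Reyes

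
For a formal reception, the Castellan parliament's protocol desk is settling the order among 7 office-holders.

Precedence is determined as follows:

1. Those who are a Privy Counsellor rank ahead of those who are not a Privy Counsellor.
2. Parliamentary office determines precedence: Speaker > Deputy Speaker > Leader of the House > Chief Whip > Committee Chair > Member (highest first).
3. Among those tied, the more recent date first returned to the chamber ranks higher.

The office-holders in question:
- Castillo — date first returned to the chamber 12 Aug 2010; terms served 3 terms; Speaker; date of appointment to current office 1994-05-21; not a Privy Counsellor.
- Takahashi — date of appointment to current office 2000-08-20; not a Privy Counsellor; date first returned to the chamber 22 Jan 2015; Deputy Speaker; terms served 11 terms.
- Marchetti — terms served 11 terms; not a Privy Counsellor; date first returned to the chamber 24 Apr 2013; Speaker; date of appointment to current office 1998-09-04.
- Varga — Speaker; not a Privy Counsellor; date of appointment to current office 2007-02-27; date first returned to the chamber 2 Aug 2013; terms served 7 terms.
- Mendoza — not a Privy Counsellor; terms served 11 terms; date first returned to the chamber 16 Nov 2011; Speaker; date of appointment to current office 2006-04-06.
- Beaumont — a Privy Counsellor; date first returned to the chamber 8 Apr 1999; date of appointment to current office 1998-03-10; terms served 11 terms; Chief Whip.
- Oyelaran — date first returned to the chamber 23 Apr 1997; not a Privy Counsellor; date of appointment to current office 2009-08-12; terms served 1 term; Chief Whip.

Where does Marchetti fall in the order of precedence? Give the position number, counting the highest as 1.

By the first rule: Beaumont (a Privy Counsellor); then Varga, Marchetti, Mendoza, Castillo, Takahashi and Oyelaran (each not a Privy Counsellor).
Among Varga, Marchetti, Mendoza, Castillo, Takahashi and Oyelaran, by parliamentary office: Varga, Marchetti, Mendoza and Castillo (Speaker) before Takahashi (Deputy Speaker) before Oyelaran (Chief Whip).
Among Varga, Marchetti, Mendoza and Castillo, by date first returned to the chamber (later first): Varga (2 Aug 2013) before Marchetti (24 Apr 2013) before Mendoza (16 Nov 2011) before Castillo (12 Aug 2010).
Order: Beaumont, Varga, Marchetti, Mendoza, Castillo, Takahashi, Oyelaran. So position 3.

3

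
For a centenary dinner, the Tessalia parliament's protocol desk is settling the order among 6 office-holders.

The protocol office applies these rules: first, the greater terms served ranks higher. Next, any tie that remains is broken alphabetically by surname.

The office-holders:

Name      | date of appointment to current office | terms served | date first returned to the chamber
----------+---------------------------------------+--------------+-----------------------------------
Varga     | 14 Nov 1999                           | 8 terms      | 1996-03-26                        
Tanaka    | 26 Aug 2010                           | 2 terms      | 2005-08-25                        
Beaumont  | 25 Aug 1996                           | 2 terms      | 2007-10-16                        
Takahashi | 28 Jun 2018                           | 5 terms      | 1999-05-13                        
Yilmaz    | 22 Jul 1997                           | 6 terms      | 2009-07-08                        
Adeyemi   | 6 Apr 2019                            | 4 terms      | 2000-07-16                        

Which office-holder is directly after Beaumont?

Tanaka

By terms served (higher first): Varga (8 terms); then Yilmaz (6 terms); then Takahashi (5 terms); then Adeyemi (4 terms); then Beaumont and Tanaka (both 2 terms).
Among Beaumont and Tanaka, alphabetically by surname: Beaumont before Tanaka.
Order: Varga, Yilmaz, Takahashi, Adeyemi, Beaumont, Tanaka.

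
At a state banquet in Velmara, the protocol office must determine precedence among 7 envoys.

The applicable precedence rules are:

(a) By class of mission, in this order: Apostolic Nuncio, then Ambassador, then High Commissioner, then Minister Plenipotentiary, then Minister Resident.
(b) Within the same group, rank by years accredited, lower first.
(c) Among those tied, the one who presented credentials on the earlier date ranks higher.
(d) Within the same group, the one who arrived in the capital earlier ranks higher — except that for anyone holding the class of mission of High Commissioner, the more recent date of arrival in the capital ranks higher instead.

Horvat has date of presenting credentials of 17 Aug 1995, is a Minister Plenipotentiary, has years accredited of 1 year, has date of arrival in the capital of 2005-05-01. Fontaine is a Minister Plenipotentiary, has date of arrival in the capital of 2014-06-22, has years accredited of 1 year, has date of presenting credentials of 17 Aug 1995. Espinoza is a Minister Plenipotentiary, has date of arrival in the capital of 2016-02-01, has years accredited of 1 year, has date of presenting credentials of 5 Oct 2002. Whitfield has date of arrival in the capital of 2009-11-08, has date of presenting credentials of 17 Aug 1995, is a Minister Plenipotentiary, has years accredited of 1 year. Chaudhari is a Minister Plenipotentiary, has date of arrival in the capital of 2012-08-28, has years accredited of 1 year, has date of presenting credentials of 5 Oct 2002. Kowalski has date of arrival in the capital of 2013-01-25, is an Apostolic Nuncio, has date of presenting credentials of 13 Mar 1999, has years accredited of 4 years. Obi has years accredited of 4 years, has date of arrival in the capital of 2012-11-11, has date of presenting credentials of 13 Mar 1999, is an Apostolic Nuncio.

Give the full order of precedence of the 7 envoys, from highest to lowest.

By class of mission: Obi and Kowalski (Apostolic Nuncio); then Horvat, Whitfield, Fontaine, Chaudhari and Espinoza (Minister Plenipotentiary).
Obi and Kowalski both have years accredited 4 years, so the next rule applies.
Obi and Kowalski both have date of presenting credentials 13 Mar 1999, so the next rule applies.
Among Obi and Kowalski, by date of arrival in the capital (earlier first): Obi (2012-11-11) before Kowalski (2013-01-25).
Horvat, Whitfield, Fontaine, Chaudhari and Espinoza all have years accredited 1 year, so the next rule applies.
Among Horvat, Whitfield, Fontaine, Chaudhari and Espinoza, by date of presenting credentials (earlier first): Horvat, Whitfield and Fontaine (17 Aug 1995) before Chaudhari and Espinoza (5 Oct 2002).
Among Horvat, Whitfield and Fontaine, by date of arrival in the capital (earlier first): Horvat (2005-05-01) before Whitfield (2009-11-08) before Fontaine (2014-06-22).
Among Chaudhari and Espinoza, by date of arrival in the capital (earlier first): Chaudhari (2012-08-28) before Espinoza (2016-02-01).
Full order: Obi, Kowalski, Horvat, Whitfield, Fontaine, Chaudhari, Espinoza.

Obi, Kowalski, Horvat, Whitfield, Fontaine, Chaudhari, Espinoza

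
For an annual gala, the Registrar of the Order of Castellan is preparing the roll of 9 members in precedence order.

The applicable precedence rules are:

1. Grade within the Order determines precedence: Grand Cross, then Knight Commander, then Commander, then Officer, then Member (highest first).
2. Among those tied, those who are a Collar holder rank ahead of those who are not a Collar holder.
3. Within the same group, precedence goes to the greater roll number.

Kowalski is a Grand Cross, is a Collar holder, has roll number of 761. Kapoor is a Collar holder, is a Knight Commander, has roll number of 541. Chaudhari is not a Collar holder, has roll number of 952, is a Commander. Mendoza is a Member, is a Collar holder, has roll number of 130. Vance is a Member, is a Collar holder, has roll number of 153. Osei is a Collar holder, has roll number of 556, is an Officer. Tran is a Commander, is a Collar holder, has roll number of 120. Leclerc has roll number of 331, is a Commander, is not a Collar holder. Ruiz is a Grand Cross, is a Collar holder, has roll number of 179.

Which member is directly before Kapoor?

Ruiz

By grade within the Order: Kowalski and Ruiz (Grand Cross); then Kapoor (Knight Commander); then Tran, Chaudhari and Leclerc (Commander); then Osei (Officer); then Vance and Mendoza (Member).
Kowalski and Ruiz are each a Collar holder, so the next rule applies.
Among Kowalski and Ruiz, by roll number (higher first): Kowalski (761) before Ruiz (179).
Among Tran, Chaudhari and Leclerc, a Collar holder before not a Collar holder: Tran (a Collar holder) before Chaudhari and Leclerc (not a Collar holder).
Among Chaudhari and Leclerc, by roll number (higher first): Chaudhari (952) before Leclerc (331).
Vance and Mendoza are each a Collar holder, so the next rule applies.
Among Vance and Mendoza, by roll number (higher first): Vance (153) before Mendoza (130).
Order: Kowalski, Ruiz, Kapoor, Tran, Chaudhari, Leclerc, Osei, Vance, Mendoza.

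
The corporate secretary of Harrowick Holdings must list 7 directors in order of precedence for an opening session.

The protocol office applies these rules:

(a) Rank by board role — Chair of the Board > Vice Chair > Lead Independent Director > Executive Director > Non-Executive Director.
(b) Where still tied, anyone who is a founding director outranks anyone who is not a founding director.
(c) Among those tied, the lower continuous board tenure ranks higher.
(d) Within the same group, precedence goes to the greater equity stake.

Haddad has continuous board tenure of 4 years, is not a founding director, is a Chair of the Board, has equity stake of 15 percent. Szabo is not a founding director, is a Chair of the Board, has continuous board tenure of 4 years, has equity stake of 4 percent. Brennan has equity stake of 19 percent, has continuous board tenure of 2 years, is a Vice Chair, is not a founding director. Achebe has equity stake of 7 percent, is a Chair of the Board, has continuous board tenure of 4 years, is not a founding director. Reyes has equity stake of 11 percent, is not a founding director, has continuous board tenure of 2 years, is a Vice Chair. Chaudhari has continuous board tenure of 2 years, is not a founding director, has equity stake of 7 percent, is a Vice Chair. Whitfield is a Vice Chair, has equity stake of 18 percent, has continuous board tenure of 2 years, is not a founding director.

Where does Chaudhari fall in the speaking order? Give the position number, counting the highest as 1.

7

By board role: Haddad, Achebe and Szabo (Chair of the Board); then Brennan, Whitfield, Reyes and Chaudhari (Vice Chair).
Haddad, Achebe and Szabo are each not a founding director, so the next rule applies.
Haddad, Achebe and Szabo all have continuous board tenure 4 years, so the next rule applies.
Among Haddad, Achebe and Szabo, by equity stake (higher first): Haddad (15 percent) before Achebe (7 percent) before Szabo (4 percent).
Brennan, Whitfield, Reyes and Chaudhari are each not a founding director, so the next rule applies.
Brennan, Whitfield, Reyes and Chaudhari all have continuous board tenure 2 years, so the next rule applies.
Among Brennan, Whitfield, Reyes and Chaudhari, by equity stake (higher first): Brennan (19 percent) before Whitfield (18 percent) before Reyes (11 percent) before Chaudhari (7 percent).
Order: Haddad, Achebe, Szabo, Brennan, Whitfield, Reyes, Chaudhari. So position 7.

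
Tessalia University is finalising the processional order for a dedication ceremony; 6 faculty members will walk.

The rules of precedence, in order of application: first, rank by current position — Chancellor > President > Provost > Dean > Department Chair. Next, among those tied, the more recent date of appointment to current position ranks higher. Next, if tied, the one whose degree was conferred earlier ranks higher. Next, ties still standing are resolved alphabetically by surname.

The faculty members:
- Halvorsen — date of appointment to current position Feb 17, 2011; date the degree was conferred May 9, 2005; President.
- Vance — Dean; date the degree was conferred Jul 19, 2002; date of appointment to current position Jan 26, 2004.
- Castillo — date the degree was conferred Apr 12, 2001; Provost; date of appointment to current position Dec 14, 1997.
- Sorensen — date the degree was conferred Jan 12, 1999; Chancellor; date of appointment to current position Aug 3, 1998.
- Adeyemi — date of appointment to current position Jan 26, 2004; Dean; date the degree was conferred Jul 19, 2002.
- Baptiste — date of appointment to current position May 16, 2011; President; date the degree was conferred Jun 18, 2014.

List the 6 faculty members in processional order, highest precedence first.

By current position: Sorensen (Chancellor); then Baptiste and Halvorsen (President); then Castillo (Provost); then Adeyemi and Vance (Dean).
Among Baptiste and Halvorsen, by date of appointment to current position (later first): Baptiste (May 16, 2011) before Halvorsen (Feb 17, 2011).
Adeyemi and Vance both have date of appointment to current position Jan 26, 2004, so the next rule applies.
Adeyemi and Vance both have date the degree was conferred Jul 19, 2002, so the next rule applies.
Among Adeyemi and Vance, alphabetically by surname: Adeyemi before Vance.
Full order: Sorensen, Baptiste, Halvorsen, Castillo, Adeyemi, Vance.

Sorensen, Baptiste, Halvorsen, Castillo, Adeyemi, Vance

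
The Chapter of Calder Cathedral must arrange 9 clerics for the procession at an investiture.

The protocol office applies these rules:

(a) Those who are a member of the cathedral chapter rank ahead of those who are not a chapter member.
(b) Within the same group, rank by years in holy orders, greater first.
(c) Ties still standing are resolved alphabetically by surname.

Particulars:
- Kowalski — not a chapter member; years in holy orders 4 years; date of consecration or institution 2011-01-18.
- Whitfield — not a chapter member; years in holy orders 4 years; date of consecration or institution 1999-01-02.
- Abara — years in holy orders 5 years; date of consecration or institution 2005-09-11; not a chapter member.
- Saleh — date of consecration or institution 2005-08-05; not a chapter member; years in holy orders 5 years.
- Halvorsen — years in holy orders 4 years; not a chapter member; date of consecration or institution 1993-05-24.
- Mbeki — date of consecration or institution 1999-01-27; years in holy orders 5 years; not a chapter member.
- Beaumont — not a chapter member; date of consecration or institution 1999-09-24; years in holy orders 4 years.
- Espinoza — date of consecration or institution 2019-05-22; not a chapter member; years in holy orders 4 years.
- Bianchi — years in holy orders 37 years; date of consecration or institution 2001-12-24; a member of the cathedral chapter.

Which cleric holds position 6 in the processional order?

Espinoza

By the first rule: Bianchi (a member of the cathedral chapter); then Abara, Mbeki, Saleh, Beaumont, Espinoza, Halvorsen, Kowalski and Whitfield (each not a chapter member).
Among Abara, Mbeki, Saleh, Beaumont, Espinoza, Halvorsen, Kowalski and Whitfield, by years in holy orders (higher first): Abara, Mbeki and Saleh (5 years) before Beaumont, Espinoza, Halvorsen, Kowalski and Whitfield (4 years).
Among Abara, Mbeki and Saleh, alphabetically by surname: Abara before Mbeki before Saleh.
Among Beaumont, Espinoza, Halvorsen, Kowalski and Whitfield, alphabetically by surname: Beaumont before Espinoza before Halvorsen before Kowalski before Whitfield.
Order: Bianchi, Abara, Mbeki, Saleh, Beaumont, Espinoza, Halvorsen, Kowalski, Whitfield.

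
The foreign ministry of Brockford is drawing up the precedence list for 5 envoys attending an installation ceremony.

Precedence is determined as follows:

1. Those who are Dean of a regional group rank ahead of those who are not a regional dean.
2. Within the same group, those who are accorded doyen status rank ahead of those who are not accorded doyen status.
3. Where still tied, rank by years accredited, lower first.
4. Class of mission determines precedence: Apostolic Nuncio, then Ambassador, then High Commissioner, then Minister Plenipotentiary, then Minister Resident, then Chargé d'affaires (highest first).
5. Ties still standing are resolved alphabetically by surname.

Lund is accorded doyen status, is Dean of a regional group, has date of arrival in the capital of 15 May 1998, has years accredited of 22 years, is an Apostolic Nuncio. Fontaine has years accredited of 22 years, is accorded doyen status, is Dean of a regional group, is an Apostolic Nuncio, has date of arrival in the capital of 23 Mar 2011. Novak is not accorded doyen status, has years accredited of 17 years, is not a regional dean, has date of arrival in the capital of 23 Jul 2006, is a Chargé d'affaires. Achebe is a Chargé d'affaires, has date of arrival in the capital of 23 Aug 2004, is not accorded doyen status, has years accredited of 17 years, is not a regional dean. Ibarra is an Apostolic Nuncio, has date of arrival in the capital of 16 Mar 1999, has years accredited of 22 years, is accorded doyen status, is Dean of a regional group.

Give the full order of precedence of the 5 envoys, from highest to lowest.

By the first rule: Fontaine, Ibarra and Lund (each Dean of a regional group); then Achebe and Novak (both not a regional dean).
Fontaine, Ibarra and Lund are each accorded doyen status, so the next rule applies.
Fontaine, Ibarra and Lund all have years accredited 22 years, so the next rule applies.
Fontaine, Ibarra and Lund are each Apostolic Nuncio, so the next rule applies.
Among Fontaine, Ibarra and Lund, alphabetically by surname: Fontaine before Ibarra before Lund.
Achebe and Novak are each not accorded doyen status, so the next rule applies.
Achebe and Novak both have years accredited 17 years, so the next rule applies.
Achebe and Novak are each Chargé d'affaires, so the next rule applies.
Among Achebe and Novak, alphabetically by surname: Achebe before Novak.
Full order: Fontaine, Ibarra, Lund, Achebe, Novak.

Fontaine, Ibarra, Lund, Achebe, Novak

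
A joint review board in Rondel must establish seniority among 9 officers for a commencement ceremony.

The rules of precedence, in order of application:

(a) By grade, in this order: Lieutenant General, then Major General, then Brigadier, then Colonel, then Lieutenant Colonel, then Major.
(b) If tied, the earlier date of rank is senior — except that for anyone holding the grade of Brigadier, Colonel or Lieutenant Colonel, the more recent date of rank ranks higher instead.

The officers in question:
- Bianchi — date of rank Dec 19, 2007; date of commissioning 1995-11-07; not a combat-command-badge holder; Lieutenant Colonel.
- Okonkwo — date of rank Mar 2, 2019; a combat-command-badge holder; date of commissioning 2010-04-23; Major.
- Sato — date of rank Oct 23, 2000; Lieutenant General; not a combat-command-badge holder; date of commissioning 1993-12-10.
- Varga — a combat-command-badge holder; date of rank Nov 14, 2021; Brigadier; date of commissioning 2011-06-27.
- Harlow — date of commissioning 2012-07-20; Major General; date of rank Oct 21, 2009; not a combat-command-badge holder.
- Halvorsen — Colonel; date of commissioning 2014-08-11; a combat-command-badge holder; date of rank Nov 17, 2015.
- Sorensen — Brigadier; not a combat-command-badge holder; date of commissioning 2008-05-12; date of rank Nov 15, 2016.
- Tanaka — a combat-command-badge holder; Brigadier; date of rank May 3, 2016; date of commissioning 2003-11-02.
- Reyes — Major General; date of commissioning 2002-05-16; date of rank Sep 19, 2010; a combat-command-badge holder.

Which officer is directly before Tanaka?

Sorensen

By grade: Sato (Lieutenant General); then Harlow and Reyes (Major General); then Varga, Sorensen and Tanaka (Brigadier); then Halvorsen (Colonel); then Bianchi (Lieutenant Colonel); then Okonkwo (Major).
Among Harlow and Reyes, by date of rank (earlier first): Harlow (Oct 21, 2009) before Reyes (Sep 19, 2010).
Among Varga, Sorensen and Tanaka, by date of rank (later first) (reversed rule for this group): Varga (Nov 14, 2021) before Sorensen (Nov 15, 2016) before Tanaka (May 3, 2016).
Order: Sato, Harlow, Reyes, Varga, Sorensen, Tanaka, Halvorsen, Bianchi, Okonkwo.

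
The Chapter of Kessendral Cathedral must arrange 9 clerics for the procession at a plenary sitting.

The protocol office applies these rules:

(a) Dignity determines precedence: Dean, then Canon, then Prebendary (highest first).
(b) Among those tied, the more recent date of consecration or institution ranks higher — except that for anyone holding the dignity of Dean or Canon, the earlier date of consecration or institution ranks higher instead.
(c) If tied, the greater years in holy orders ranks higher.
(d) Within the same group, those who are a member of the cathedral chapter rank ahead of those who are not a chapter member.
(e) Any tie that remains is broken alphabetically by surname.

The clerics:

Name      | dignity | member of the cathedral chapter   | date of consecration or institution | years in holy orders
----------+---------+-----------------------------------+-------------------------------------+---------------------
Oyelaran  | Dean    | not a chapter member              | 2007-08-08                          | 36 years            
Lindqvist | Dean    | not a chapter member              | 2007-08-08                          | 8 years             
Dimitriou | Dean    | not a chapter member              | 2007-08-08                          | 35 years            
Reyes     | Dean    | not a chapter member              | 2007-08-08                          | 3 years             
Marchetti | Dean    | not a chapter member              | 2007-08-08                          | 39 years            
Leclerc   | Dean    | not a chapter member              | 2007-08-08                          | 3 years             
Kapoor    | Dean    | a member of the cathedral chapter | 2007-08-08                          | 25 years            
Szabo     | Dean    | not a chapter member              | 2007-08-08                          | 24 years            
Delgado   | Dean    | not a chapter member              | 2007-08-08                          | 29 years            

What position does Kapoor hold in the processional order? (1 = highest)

5

By dignity: Marchetti, Oyelaran, Dimitriou, Delgado, Kapoor, Szabo, Lindqvist, Leclerc and Reyes (Dean).
Marchetti, Oyelaran, Dimitriou, Delgado, Kapoor, Szabo, Lindqvist, Leclerc and Reyes all have date of consecration or institution 2007-08-08, so the next rule applies.
Among Marchetti, Oyelaran, Dimitriou, Delgado, Kapoor, Szabo, Lindqvist, Leclerc and Reyes, by years in holy orders (higher first): Marchetti (39 years) before Oyelaran (36 years) before Dimitriou (35 years) before Delgado (29 years) before Kapoor (25 years) before Szabo (24 years) before Lindqvist (8 years) before Leclerc and Reyes (3 years).
Leclerc and Reyes are each not a chapter member, so the next rule applies.
Among Leclerc and Reyes, alphabetically by surname: Leclerc before Reyes.
Order: Marchetti, Oyelaran, Dimitriou, Delgado, Kapoor, Szabo, Lindqvist, Leclerc, Reyes. So position 5.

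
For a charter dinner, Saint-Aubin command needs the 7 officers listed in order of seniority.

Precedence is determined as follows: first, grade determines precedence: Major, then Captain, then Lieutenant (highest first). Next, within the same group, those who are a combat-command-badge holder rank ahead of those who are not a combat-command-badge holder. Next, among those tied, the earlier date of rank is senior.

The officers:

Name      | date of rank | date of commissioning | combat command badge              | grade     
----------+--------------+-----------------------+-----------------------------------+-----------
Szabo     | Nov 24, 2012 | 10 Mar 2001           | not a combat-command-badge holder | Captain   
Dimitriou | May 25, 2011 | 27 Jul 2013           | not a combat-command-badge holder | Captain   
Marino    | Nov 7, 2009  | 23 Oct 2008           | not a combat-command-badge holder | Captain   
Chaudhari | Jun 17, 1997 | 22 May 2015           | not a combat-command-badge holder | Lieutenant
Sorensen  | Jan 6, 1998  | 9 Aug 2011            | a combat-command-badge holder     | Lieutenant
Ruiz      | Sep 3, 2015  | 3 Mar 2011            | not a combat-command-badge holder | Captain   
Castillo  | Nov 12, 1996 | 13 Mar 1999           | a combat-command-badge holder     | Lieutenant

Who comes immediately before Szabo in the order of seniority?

Dimitriou

By grade: Marino, Dimitriou, Szabo and Ruiz (Captain); then Castillo, Sorensen and Chaudhari (Lieutenant).
Marino, Dimitriou, Szabo and Ruiz are each not a combat-command-badge holder, so the next rule applies.
Among Marino, Dimitriou, Szabo and Ruiz, by date of rank (earlier first): Marino (Nov 7, 2009) before Dimitriou (May 25, 2011) before Szabo (Nov 24, 2012) before Ruiz (Sep 3, 2015).
Among Castillo, Sorensen and Chaudhari, a combat-command-badge holder before not a combat-command-badge holder: Castillo and Sorensen (a combat-command-badge holder) before Chaudhari (not a combat-command-badge holder).
Among Castillo and Sorensen, by date of rank (earlier first): Castillo (Nov 12, 1996) before Sorensen (Jan 6, 1998).
Order: Marino, Dimitriou, Szabo, Ruiz, Castillo, Sorensen, Chaudhari.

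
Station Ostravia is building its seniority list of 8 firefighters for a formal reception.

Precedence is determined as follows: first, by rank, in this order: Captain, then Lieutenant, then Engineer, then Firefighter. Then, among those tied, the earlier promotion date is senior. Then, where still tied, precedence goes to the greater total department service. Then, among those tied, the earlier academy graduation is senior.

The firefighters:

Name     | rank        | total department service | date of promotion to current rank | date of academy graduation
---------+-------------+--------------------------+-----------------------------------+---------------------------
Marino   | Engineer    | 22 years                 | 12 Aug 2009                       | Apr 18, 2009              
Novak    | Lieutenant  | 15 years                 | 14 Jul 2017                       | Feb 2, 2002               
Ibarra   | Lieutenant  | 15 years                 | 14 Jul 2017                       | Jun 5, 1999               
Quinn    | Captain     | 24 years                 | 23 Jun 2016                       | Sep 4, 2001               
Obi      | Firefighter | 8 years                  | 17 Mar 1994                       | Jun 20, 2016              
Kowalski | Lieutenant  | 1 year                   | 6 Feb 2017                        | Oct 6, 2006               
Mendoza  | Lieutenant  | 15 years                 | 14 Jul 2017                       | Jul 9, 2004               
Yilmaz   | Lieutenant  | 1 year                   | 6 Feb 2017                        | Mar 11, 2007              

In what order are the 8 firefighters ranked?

Quinn, Kowalski, Yilmaz, Ibarra, Novak, Mendoza, Marino, Obi

By rank: Quinn (Captain); then Kowalski, Yilmaz, Ibarra, Novak and Mendoza (Lieutenant); then Marino (Engineer); then Obi (Firefighter).
Among Kowalski, Yilmaz, Ibarra, Novak and Mendoza, by date of promotion to current rank (earlier first): Kowalski and Yilmaz (6 Feb 2017) before Ibarra, Novak and Mendoza (14 Jul 2017).
Kowalski and Yilmaz both have total department service 1 year, so the next rule applies.
Among Kowalski and Yilmaz, by date of academy graduation (earlier first): Kowalski (Oct 6, 2006) before Yilmaz (Mar 11, 2007).
Ibarra, Novak and Mendoza all have total department service 15 years, so the next rule applies.
Among Ibarra, Novak and Mendoza, by date of academy graduation (earlier first): Ibarra (Jun 5, 1999) before Novak (Feb 2, 2002) before Mendoza (Jul 9, 2004).
Full order: Quinn, Kowalski, Yilmaz, Ibarra, Novak, Mendoza, Marino, Obi.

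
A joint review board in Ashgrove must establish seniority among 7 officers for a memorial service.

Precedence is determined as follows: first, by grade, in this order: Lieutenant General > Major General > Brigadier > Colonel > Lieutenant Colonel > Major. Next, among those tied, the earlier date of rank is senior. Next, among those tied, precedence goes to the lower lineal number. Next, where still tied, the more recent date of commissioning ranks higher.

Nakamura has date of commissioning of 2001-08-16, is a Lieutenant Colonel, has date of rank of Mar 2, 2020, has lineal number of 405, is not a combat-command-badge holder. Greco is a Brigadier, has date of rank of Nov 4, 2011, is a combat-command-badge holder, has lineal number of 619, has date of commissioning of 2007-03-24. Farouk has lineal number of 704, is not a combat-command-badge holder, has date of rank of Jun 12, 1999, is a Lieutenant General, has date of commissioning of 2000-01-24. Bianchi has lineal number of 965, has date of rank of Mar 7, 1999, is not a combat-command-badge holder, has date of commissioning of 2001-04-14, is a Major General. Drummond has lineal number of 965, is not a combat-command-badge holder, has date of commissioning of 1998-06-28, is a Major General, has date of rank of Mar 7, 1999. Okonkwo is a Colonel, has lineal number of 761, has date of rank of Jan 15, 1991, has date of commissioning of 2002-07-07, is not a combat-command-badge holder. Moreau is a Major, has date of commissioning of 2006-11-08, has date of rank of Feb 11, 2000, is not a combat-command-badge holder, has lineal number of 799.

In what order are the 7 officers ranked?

By grade: Farouk (Lieutenant General); then Bianchi and Drummond (Major General); then Greco (Brigadier); then Okonkwo (Colonel); then Nakamura (Lieutenant Colonel); then Moreau (Major).
Bianchi and Drummond both have date of rank Mar 7, 1999, so the next rule applies.
Bianchi and Drummond both have lineal number 965, so the next rule applies.
Among Bianchi and Drummond, by date of commissioning (later first): Bianchi (2001-04-14) before Drummond (1998-06-28).
Full order: Farouk, Bianchi, Drummond, Greco, Okonkwo, Nakamura, Moreau.

Farouk, Bianchi, Drummond, Greco, Okonkwo, Nakamura, Moreau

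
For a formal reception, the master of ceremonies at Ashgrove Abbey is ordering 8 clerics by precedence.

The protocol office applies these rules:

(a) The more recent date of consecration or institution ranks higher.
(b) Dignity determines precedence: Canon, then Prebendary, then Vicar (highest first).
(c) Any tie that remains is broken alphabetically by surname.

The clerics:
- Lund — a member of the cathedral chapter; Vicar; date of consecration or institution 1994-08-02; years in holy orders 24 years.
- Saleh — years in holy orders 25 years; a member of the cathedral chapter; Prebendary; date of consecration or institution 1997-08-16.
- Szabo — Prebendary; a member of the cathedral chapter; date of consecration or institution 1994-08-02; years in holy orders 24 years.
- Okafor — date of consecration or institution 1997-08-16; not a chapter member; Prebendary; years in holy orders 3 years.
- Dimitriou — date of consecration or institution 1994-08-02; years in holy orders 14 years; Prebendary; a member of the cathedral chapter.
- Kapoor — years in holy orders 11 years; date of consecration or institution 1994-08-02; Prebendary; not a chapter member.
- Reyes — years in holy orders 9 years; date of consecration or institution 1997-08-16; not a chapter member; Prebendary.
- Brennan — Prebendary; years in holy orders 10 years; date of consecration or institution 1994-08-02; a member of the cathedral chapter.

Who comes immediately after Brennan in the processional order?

Dimitriou

By date of consecration or institution (later first): Okafor, Reyes and Saleh (each 1997-08-16); then Brennan, Dimitriou, Kapoor, Szabo and Lund (each 1994-08-02).
Okafor, Reyes and Saleh are each Prebendary, so the next rule applies.
Among Okafor, Reyes and Saleh, alphabetically by surname: Okafor before Reyes before Saleh.
Among Brennan, Dimitriou, Kapoor, Szabo and Lund, by dignity: Brennan, Dimitriou, Kapoor and Szabo (Prebendary) before Lund (Vicar).
Among Brennan, Dimitriou, Kapoor and Szabo, alphabetically by surname: Brennan before Dimitriou before Kapoor before Szabo.
Order: Okafor, Reyes, Saleh, Brennan, Dimitriou, Kapoor, Szabo, Lund.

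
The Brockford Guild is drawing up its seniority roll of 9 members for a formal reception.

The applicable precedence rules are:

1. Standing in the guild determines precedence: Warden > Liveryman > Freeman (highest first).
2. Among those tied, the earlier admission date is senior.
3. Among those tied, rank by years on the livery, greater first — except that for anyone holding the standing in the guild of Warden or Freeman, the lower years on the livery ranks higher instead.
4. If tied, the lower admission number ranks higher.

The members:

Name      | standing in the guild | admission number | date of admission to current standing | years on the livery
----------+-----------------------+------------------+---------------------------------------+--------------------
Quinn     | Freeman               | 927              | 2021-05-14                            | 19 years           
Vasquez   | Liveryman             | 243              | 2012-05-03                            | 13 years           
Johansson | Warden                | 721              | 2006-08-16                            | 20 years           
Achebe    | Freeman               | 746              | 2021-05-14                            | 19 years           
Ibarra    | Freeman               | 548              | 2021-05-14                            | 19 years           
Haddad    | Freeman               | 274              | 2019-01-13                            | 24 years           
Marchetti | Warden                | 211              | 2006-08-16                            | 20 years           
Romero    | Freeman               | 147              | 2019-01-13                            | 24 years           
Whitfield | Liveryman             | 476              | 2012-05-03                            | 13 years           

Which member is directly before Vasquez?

By standing in the guild: Marchetti and Johansson (Warden); then Vasquez and Whitfield (Liveryman); then Romero, Haddad, Ibarra, Achebe and Quinn (Freeman).
Marchetti and Johansson both have date of admission to current standing 2006-08-16, so the next rule applies.
Marchetti and Johansson both have years on the livery 20 years, so the next rule applies.
Among Marchetti and Johansson, by admission number (lower first): Marchetti (211) before Johansson (721).
Vasquez and Whitfield both have date of admission to current standing 2012-05-03, so the next rule applies.
Vasquez and Whitfield both have years on the livery 13 years, so the next rule applies.
Among Vasquez and Whitfield, by admission number (lower first): Vasquez (243) before Whitfield (476).
Among Romero, Haddad, Ibarra, Achebe and Quinn, by date of admission to current standing (earlier first): Romero and Haddad (2019-01-13) before Ibarra, Achebe and Quinn (2021-05-14).
Romero and Haddad both have years on the livery 24 years, so the next rule applies.
Among Romero and Haddad, by admission number (lower first): Romero (147) before Haddad (274).
Ibarra, Achebe and Quinn all have years on the livery 19 years, so the next rule applies.
Among Ibarra, Achebe and Quinn, by admission number (lower first): Ibarra (548) before Achebe (746) before Quinn (927).
Order: Marchetti, Johansson, Vasquez, Whitfield, Romero, Haddad, Ibarra, Achebe, Quinn.

Johansson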